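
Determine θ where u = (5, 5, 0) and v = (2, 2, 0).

u·v = 5·2 + 5·2 + 0·0 = 10 + 10 + 0 = 20
|u| = √(5² + 5² + 0²) = √50 ≈ 7.071
|v| = √(2² + 2² + 0²) = √8 ≈ 2.828
cos θ = (u·v)/(|u||v|) = 20/(7.071·2.828) ≈ 1
θ = arccos(1) ≈ 0°

0°


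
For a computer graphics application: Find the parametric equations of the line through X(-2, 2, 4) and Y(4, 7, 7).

Direction vector d = Y - X = (4 + 2, 7 - 2, 7 - 4) = (6, 5, 3)
Parametric form r = X + t·d:
x = -2 + 6t, y = 2 + 5t, z = 4 + 3t

x = -2 + 6t, y = 2 + 5t, z = 4 + 3t


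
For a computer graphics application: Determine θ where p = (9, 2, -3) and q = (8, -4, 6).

p·q = 9·8 + 2·(-4) + (-3)·6 = 72 - 8 - 18 = 46
|p| = √(9² + 2² + (-3)²) = √94 ≈ 9.695
|q| = √(8² + (-4)² + 6²) = √116 ≈ 10.77
cos θ = (p·q)/(|p||q|) = 46/(9.695·10.77) ≈ 0.4405
θ = arccos(0.4405) ≈ 63.86°

63.86°


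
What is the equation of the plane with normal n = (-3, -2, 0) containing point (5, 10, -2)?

The plane through P with normal n = (a, b, c) satisfies n·(r - P) = 0,
i.e. ax + by + cz = a·x₀ + b·y₀ + c·z₀.
d = (-3)·5 + (-2)·10 + 0·(-2)
  = -15 - 20 + 0
  = -35
Equation: -3x - 2y = -35

-3x - 2y = -35


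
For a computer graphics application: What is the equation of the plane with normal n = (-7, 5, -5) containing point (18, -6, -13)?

The plane through P with normal n = (a, b, c) satisfies n·(r - P) = 0,
i.e. ax + by + cz = a·x₀ + b·y₀ + c·z₀.
d = (-7)·18 + 5·(-6) + (-5)·(-13)
  = -126 - 30 + 65
  = -91
Equation: -7x + 5y - 5z = -91

-7x + 5y - 5z = -91


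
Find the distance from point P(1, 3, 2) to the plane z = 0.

distance = |a·x₀ + b·y₀ + c·z₀ - d| / √(a² + b² + c²)
  = |0·1 + 0·3 + 1·2 - 0| / √(0² + 0² + 1²)
  = |0 + 0 + 2 + 0| / √(0 + 0 + 1)
  = |2| / √1
  = 2 / 1
  ≈ 2

2


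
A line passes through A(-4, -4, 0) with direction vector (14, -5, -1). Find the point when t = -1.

P(t) = A + t·d
  = (-4 + 14·(-1), -4 + (-5)·(-1), 0 + (-1)·(-1))
  = (-4 - 14, -4 + 5, 0 + 1)
  = (-18, 1, 1)

(-18, 1, 1)


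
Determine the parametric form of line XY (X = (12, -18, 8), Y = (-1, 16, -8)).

Direction vector d = Y - X = (-1 - 12, 16 + 18, -8 - 8) = (-13, 34, -16)
Parametric form r = X + t·d:
x = 12 - 13t, y = -18 + 34t, z = 8 - 16t

x = 12 - 13t, y = -18 + 34t, z = 8 - 16t


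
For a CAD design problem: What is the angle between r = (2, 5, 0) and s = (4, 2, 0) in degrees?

r·s = 2·4 + 5·2 + 0·0 = 8 + 10 + 0 = 18
|r| = √(2² + 5² + 0²) = √29 ≈ 5.385
|s| = √(4² + 2² + 0²) = √20 ≈ 4.472
cos θ = (r·s)/(|r||s|) = 18/(5.385·4.472) ≈ 0.7474
θ = arccos(0.7474) ≈ 41.63°

41.63°


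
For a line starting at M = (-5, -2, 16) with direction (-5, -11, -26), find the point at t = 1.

P(t) = M + t·d
  = (-5 + (-5)·1, -2 + (-11)·1, 16 + (-26)·1)
  = (-5 - 5, -2 - 11, 16 - 26)
  = (-10, -13, -10)

(-10, -13, -10)


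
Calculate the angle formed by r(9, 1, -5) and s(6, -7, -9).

r·s = 9·6 + 1·(-7) + (-5)·(-9) = 54 - 7 + 45 = 92
|r| = √(9² + 1² + (-5)²) = √107 ≈ 10.34
|s| = √(6² + (-7)² + (-9)²) = √166 ≈ 12.88
cos θ = (r·s)/(|r||s|) = 92/(10.34·12.88) ≈ 0.6903
θ = arccos(0.6903) ≈ 46.35°

46.35°


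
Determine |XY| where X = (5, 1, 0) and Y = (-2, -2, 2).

d = √[(x₂-x₁)² + (y₂-y₁)² + (z₂-z₁)²]
  = √[(-7)² + (-3)² + 2²]
  = √[49 + 9 + 4]
  = √62
  ≈ 7.874

7.874


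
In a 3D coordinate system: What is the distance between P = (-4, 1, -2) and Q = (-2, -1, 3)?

d = √[(x₂-x₁)² + (y₂-y₁)² + (z₂-z₁)²]
  = √[2² + (-2)² + 5²]
  = √[4 + 4 + 25]
  = √33
  ≈ 5.745

5.745


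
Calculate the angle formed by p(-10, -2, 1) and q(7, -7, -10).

p·q = (-10)·7 + (-2)·(-7) + 1·(-10) = -70 + 14 - 10 = -66
|p| = √((-10)² + (-2)² + 1²) = √105 ≈ 10.25
|q| = √(7² + (-7)² + (-10)²) = √198 ≈ 14.07
cos θ = (p·q)/(|p||q|) = -66/(10.25·14.07) ≈ -0.4577
θ = arccos(-0.4577) ≈ 117.2°

117.2°


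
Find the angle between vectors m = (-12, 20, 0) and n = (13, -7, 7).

m·n = (-12)·13 + 20·(-7) + 0·7 = -156 - 140 + 0 = -296
|m| = √((-12)² + 20² + 0²) = √544 ≈ 23.32
|n| = √(13² + (-7)² + 7²) = √267 ≈ 16.34
cos θ = (m·n)/(|m||n|) = -296/(23.32·16.34) ≈ -0.7767
θ = arccos(-0.7767) ≈ 141°

141°


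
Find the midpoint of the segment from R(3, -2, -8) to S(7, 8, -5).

M = ((x₁+x₂)/2, (y₁+y₂)/2, (z₁+z₂)/2)
  = ((3 + 7)/2, (-2 + 8)/2, (-8 - 5)/2)
  = (10/2, 6/2, -13/2)
  = (5, 3, -6.5)

(5, 3, -6.5)


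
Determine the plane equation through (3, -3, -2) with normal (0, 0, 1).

The plane through P with normal n = (a, b, c) satisfies n·(r - P) = 0,
i.e. ax + by + cz = a·x₀ + b·y₀ + c·z₀.
d = 0·3 + 0·(-3) + 1·(-2)
  = 0 + 0 - 2
  = -2
Equation: z = -2

z = -2


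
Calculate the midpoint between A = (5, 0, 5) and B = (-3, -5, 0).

M = ((x₁+x₂)/2, (y₁+y₂)/2, (z₁+z₂)/2)
  = ((5 - 3)/2, (0 - 5)/2, (5 + 0)/2)
  = (2/2, -5/2, 5/2)
  = (1, -2.5, 2.5)

(1, -2.5, 2.5)


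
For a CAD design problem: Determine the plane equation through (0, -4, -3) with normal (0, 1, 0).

The plane through P with normal n = (a, b, c) satisfies n·(r - P) = 0,
i.e. ax + by + cz = a·x₀ + b·y₀ + c·z₀.
d = 0·0 + 1·(-4) + 0·(-3)
  = 0 - 4 + 0
  = -4
Equation: y = -4

y = -4


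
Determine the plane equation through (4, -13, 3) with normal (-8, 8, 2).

The plane through P with normal n = (a, b, c) satisfies n·(r - P) = 0,
i.e. ax + by + cz = a·x₀ + b·y₀ + c·z₀.
d = (-8)·4 + 8·(-13) + 2·3
  = -32 - 104 + 6
  = -130
Equation: -8x + 8y + 2z = -130

-8x + 8y + 2z = -130


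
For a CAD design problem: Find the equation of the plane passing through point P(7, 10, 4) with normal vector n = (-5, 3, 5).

The plane through P with normal n = (a, b, c) satisfies n·(r - P) = 0,
i.e. ax + by + cz = a·x₀ + b·y₀ + c·z₀.
d = (-5)·7 + 3·10 + 5·4
  = -35 + 30 + 20
  = 15
Equation: -5x + 3y + 5z = 15

-5x + 3y + 5z = 15


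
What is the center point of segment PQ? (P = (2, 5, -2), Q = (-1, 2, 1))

M = ((x₁+x₂)/2, (y₁+y₂)/2, (z₁+z₂)/2)
  = ((2 - 1)/2, (5 + 2)/2, (-2 + 1)/2)
  = (1/2, 7/2, -1/2)
  = (0.5, 3.5, -0.5)

(0.5, 3.5, -0.5)


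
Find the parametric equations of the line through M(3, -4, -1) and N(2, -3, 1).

Direction vector d = N - M = (2 - 3, -3 + 4, 1 + 1) = (-1, 1, 2)
Parametric form r = M + t·d:
x = 3 - t, y = -4 + t, z = -1 + 2t

x = 3 - t, y = -4 + t, z = -1 + 2t


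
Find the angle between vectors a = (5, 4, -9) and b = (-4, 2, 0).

a·b = 5·(-4) + 4·2 + (-9)·0 = -20 + 8 + 0 = -12
|a| = √(5² + 4² + (-9)²) = √122 ≈ 11.05
|b| = √((-4)² + 2² + 0²) = √20 ≈ 4.472
cos θ = (a·b)/(|a||b|) = -12/(11.05·4.472) ≈ -0.2429
θ = arccos(-0.2429) ≈ 104.1°

104.1°


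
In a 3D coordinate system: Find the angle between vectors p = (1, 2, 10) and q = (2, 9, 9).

p·q = 1·2 + 2·9 + 10·9 = 2 + 18 + 90 = 110
|p| = √(1² + 2² + 10²) = √105 ≈ 10.25
|q| = √(2² + 9² + 9²) = √166 ≈ 12.88
cos θ = (p·q)/(|p||q|) = 110/(10.25·12.88) ≈ 0.8332
θ = arccos(0.8332) ≈ 33.57°

33.57°


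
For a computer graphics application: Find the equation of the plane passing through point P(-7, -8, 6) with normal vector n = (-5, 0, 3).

The plane through P with normal n = (a, b, c) satisfies n·(r - P) = 0,
i.e. ax + by + cz = a·x₀ + b·y₀ + c·z₀.
d = (-5)·(-7) + 0·(-8) + 3·6
  = 35 + 0 + 18
  = 53
Equation: -5x + 3z = 53

-5x + 3z = 53


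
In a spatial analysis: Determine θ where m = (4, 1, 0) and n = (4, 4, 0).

m·n = 4·4 + 1·4 + 0·0 = 16 + 4 + 0 = 20
|m| = √(4² + 1² + 0²) = √17 ≈ 4.123
|n| = √(4² + 4² + 0²) = √32 ≈ 5.657
cos θ = (m·n)/(|m||n|) = 20/(4.123·5.657) ≈ 0.8575
θ = arccos(0.8575) ≈ 30.96°

30.96°


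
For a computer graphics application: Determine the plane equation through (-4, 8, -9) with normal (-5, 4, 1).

The plane through P with normal n = (a, b, c) satisfies n·(r - P) = 0,
i.e. ax + by + cz = a·x₀ + b·y₀ + c·z₀.
d = (-5)·(-4) + 4·8 + 1·(-9)
  = 20 + 32 - 9
  = 43
Equation: -5x + 4y + z = 43

-5x + 4y + z = 43


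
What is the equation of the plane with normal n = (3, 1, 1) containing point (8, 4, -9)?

The plane through P with normal n = (a, b, c) satisfies n·(r - P) = 0,
i.e. ax + by + cz = a·x₀ + b·y₀ + c·z₀.
d = 3·8 + 1·4 + 1·(-9)
  = 24 + 4 - 9
  = 19
Equation: 3x + y + z = 19

3x + y + z = 19


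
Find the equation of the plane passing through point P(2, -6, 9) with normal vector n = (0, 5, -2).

The plane through P with normal n = (a, b, c) satisfies n·(r - P) = 0,
i.e. ax + by + cz = a·x₀ + b·y₀ + c·z₀.
d = 0·2 + 5·(-6) + (-2)·9
  = 0 - 30 - 18
  = -48
Equation: 5y - 2z = -48

5y - 2z = -48


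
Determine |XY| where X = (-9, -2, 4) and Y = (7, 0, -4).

d = √[(x₂-x₁)² + (y₂-y₁)² + (z₂-z₁)²]
  = √[16² + 2² + (-8)²]
  = √[256 + 4 + 64]
  = √324
  ≈ 18

18


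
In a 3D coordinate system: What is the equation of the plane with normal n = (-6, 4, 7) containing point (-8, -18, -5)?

The plane through P with normal n = (a, b, c) satisfies n·(r - P) = 0,
i.e. ax + by + cz = a·x₀ + b·y₀ + c·z₀.
d = (-6)·(-8) + 4·(-18) + 7·(-5)
  = 48 - 72 - 35
  = -59
Equation: -6x + 4y + 7z = -59

-6x + 4y + 7z = -59


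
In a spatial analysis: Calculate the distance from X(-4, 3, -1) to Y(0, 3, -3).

d = √[(x₂-x₁)² + (y₂-y₁)² + (z₂-z₁)²]
  = √[4² + 0² + (-2)²]
  = √[16 + 0 + 4]
  = √20
  ≈ 4.472

4.472


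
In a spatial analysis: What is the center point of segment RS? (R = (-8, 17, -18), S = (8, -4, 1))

M = ((x₁+x₂)/2, (y₁+y₂)/2, (z₁+z₂)/2)
  = ((-8 + 8)/2, (17 - 4)/2, (-18 + 1)/2)
  = (0/2, 13/2, -17/2)
  = (0, 6.5, -8.5)

(0, 6.5, -8.5)


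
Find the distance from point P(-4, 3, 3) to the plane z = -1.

distance = |a·x₀ + b·y₀ + c·z₀ - d| / √(a² + b² + c²)
  = |0·(-4) + 0·3 + 1·3 - (-1)| / √(0² + 0² + 1²)
  = |0 + 0 + 3 + 1| / √(0 + 0 + 1)
  = |4| / √1
  = 4 / 1
  ≈ 4

4


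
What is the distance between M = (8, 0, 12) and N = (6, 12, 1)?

d = √[(x₂-x₁)² + (y₂-y₁)² + (z₂-z₁)²]
  = √[(-2)² + 12² + (-11)²]
  = √[4 + 144 + 121]
  = √269
  ≈ 16.4

16.4


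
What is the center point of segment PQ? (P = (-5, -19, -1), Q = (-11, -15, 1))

M = ((x₁+x₂)/2, (y₁+y₂)/2, (z₁+z₂)/2)
  = ((-5 - 11)/2, (-19 - 15)/2, (-1 + 1)/2)
  = (-16/2, -34/2, 0/2)
  = (-8, -17, 0)

(-8, -17, 0)


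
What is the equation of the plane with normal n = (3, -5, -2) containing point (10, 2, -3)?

The plane through P with normal n = (a, b, c) satisfies n·(r - P) = 0,
i.e. ax + by + cz = a·x₀ + b·y₀ + c·z₀.
d = 3·10 + (-5)·2 + (-2)·(-3)
  = 30 - 10 + 6
  = 26
Equation: 3x - 5y - 2z = 26

3x - 5y - 2z = 26


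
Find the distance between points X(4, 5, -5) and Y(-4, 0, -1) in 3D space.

d = √[(x₂-x₁)² + (y₂-y₁)² + (z₂-z₁)²]
  = √[(-8)² + (-5)² + 4²]
  = √[64 + 25 + 16]
  = √105
  ≈ 10.25

10.25


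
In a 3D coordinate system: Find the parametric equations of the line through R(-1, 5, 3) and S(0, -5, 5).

Direction vector d = S - R = (0 + 1, -5 - 5, 5 - 3) = (1, -10, 2)
Parametric form r = R + t·d:
x = -1 + t, y = 5 - 10t, z = 3 + 2t

x = -1 + t, y = 5 - 10t, z = 3 + 2t


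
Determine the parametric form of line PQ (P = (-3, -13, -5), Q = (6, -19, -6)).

Direction vector d = Q - P = (6 + 3, -19 + 13, -6 + 5) = (9, -6, -1)
Parametric form r = P + t·d:
x = -3 + 9t, y = -13 - 6t, z = -5 - t

x = -3 + 9t, y = -13 - 6t, z = -5 - t


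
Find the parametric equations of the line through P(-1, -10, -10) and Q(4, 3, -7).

Direction vector d = Q - P = (4 + 1, 3 + 10, -7 + 10) = (5, 13, 3)
Parametric form r = P + t·d:
x = -1 + 5t, y = -10 + 13t, z = -10 + 3t

x = -1 + 5t, y = -10 + 13t, z = -10 + 3t


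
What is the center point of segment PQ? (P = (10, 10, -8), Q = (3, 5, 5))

M = ((x₁+x₂)/2, (y₁+y₂)/2, (z₁+z₂)/2)
  = ((10 + 3)/2, (10 + 5)/2, (-8 + 5)/2)
  = (13/2, 15/2, -3/2)
  = (6.5, 7.5, -1.5)

(6.5, 7.5, -1.5)


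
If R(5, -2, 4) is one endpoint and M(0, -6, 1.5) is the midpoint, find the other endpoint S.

S = 2M - R
  = (2·0 - 5, 2·(-6) - (-2), 2·1.5 - 4)
  = (0 - 5, -12 + 2, 3 - 4)
  = (-5, -10, -1)

(-5, -10, -1)


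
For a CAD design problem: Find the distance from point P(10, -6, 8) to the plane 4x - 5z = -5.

distance = |a·x₀ + b·y₀ + c·z₀ - d| / √(a² + b² + c²)
  = |4·10 + 0·(-6) + (-5)·8 - (-5)| / √(4² + 0² + (-5)²)
  = |40 + 0 - 40 + 5| / √(16 + 0 + 25)
  = |5| / √41
  = 5 / 6.403
  ≈ 0.7809

0.7809


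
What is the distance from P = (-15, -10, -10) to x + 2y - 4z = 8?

distance = |a·x₀ + b·y₀ + c·z₀ - d| / √(a² + b² + c²)
  = |1·(-15) + 2·(-10) + (-4)·(-10) - 8| / √(1² + 2² + (-4)²)
  = |-15 - 20 + 40 - 8| / √(1 + 4 + 16)
  = |-3| / √21
  = 3 / 4.583
  ≈ 0.6547

0.6547


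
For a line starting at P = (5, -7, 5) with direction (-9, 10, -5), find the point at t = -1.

P(t) = P + t·d
  = (5 + (-9)·(-1), -7 + 10·(-1), 5 + (-5)·(-1))
  = (5 + 9, -7 - 10, 5 + 5)
  = (14, -17, 10)

(14, -17, 10)


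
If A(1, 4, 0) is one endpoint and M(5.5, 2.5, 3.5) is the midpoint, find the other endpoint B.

B = 2M - A
  = (2·5.5 - 1, 2·2.5 - 4, 2·3.5 - 0)
  = (11 - 1, 5 - 4, 7 + 0)
  = (10, 1, 7)

(10, 1, 7)


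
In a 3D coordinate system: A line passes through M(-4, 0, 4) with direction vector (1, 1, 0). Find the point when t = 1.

P(t) = M + t·d
  = (-4 + 1·1, 0 + 1·1, 4 + 0·1)
  = (-4 + 1, 0 + 1, 4 + 0)
  = (-3, 1, 4)

(-3, 1, 4)


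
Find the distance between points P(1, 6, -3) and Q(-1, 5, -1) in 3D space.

d = √[(x₂-x₁)² + (y₂-y₁)² + (z₂-z₁)²]
  = √[(-2)² + (-1)² + 2²]
  = √[4 + 1 + 4]
  = √9
  ≈ 3

3


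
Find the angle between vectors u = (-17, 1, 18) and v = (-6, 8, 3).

u·v = (-17)·(-6) + 1·8 + 18·3 = 102 + 8 + 54 = 164
|u| = √((-17)² + 1² + 18²) = √614 ≈ 24.78
|v| = √((-6)² + 8² + 3²) = √109 ≈ 10.44
cos θ = (u·v)/(|u||v|) = 164/(24.78·10.44) ≈ 0.6339
θ = arccos(0.6339) ≈ 50.66°

50.66°


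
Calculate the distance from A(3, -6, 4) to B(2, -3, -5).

d = √[(x₂-x₁)² + (y₂-y₁)² + (z₂-z₁)²]
  = √[(-1)² + 3² + (-9)²]
  = √[1 + 9 + 81]
  = √91
  ≈ 9.539

9.539


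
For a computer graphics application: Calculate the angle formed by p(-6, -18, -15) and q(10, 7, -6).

p·q = (-6)·10 + (-18)·7 + (-15)·(-6) = -60 - 126 + 90 = -96
|p| = √((-6)² + (-18)² + (-15)²) = √585 ≈ 24.19
|q| = √(10² + 7² + (-6)²) = √185 ≈ 13.6
cos θ = (p·q)/(|p||q|) = -96/(24.19·13.6) ≈ -0.2918
θ = arccos(-0.2918) ≈ 107°

107°


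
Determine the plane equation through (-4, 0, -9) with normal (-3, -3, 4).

The plane through P with normal n = (a, b, c) satisfies n·(r - P) = 0,
i.e. ax + by + cz = a·x₀ + b·y₀ + c·z₀.
d = (-3)·(-4) + (-3)·0 + 4·(-9)
  = 12 + 0 - 36
  = -24
Equation: -3x - 3y + 4z = -24

-3x - 3y + 4z = -24


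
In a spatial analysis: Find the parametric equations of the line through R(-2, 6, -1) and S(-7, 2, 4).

Direction vector d = S - R = (-7 + 2, 2 - 6, 4 + 1) = (-5, -4, 5)
Parametric form r = R + t·d:
x = -2 - 5t, y = 6 - 4t, z = -1 + 5t

x = -2 - 5t, y = 6 - 4t, z = -1 + 5t


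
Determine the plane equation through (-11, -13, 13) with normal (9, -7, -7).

The plane through P with normal n = (a, b, c) satisfies n·(r - P) = 0,
i.e. ax + by + cz = a·x₀ + b·y₀ + c·z₀.
d = 9·(-11) + (-7)·(-13) + (-7)·13
  = -99 + 91 - 91
  = -99
Equation: 9x - 7y - 7z = -99

9x - 7y - 7z = -99


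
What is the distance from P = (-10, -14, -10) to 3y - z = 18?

distance = |a·x₀ + b·y₀ + c·z₀ - d| / √(a² + b² + c²)
  = |0·(-10) + 3·(-14) + (-1)·(-10) - 18| / √(0² + 3² + (-1)²)
  = |0 - 42 + 10 - 18| / √(0 + 9 + 1)
  = |-50| / √10
  = 50 / 3.162
  ≈ 15.81

15.81


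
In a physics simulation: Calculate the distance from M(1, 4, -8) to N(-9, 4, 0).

d = √[(x₂-x₁)² + (y₂-y₁)² + (z₂-z₁)²]
  = √[(-10)² + 0² + 8²]
  = √[100 + 0 + 64]
  = √164
  ≈ 12.81

12.81


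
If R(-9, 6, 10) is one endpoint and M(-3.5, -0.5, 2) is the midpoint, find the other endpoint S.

S = 2M - R
  = (2·(-3.5) - (-9), 2·(-0.5) - 6, 2·2 - 10)
  = (-7 + 9, -1 - 6, 4 - 10)
  = (2, -7, -6)

(2, -7, -6)


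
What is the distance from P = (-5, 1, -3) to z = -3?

distance = |a·x₀ + b·y₀ + c·z₀ - d| / √(a² + b² + c²)
  = |0·(-5) + 0·1 + 1·(-3) - (-3)| / √(0² + 0² + 1²)
  = |0 + 0 - 3 + 3| / √(0 + 0 + 1)
  = |0| / √1
  = 0 / 1
  ≈ 0

0


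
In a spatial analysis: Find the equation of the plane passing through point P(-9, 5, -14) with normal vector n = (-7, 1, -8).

The plane through P with normal n = (a, b, c) satisfies n·(r - P) = 0,
i.e. ax + by + cz = a·x₀ + b·y₀ + c·z₀.
d = (-7)·(-9) + 1·5 + (-8)·(-14)
  = 63 + 5 + 112
  = 180
Equation: -7x + y - 8z = 180

-7x + y - 8z = 180


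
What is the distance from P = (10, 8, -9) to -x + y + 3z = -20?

distance = |a·x₀ + b·y₀ + c·z₀ - d| / √(a² + b² + c²)
  = |(-1)·10 + 1·8 + 3·(-9) - (-20)| / √((-1)² + 1² + 3²)
  = |-10 + 8 - 27 + 20| / √(1 + 1 + 9)
  = |-9| / √11
  = 9 / 3.317
  ≈ 2.714

2.714


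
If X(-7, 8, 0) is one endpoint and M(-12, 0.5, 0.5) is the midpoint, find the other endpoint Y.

Y = 2M - X
  = (2·(-12) - (-7), 2·0.5 - 8, 2·0.5 - 0)
  = (-24 + 7, 1 - 8, 1 + 0)
  = (-17, -7, 1)

(-17, -7, 1)


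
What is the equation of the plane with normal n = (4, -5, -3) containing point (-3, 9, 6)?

The plane through P with normal n = (a, b, c) satisfies n·(r - P) = 0,
i.e. ax + by + cz = a·x₀ + b·y₀ + c·z₀.
d = 4·(-3) + (-5)·9 + (-3)·6
  = -12 - 45 - 18
  = -75
Equation: 4x - 5y - 3z = -75

4x - 5y - 3z = -75


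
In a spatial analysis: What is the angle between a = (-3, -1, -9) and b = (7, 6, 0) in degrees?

a·b = (-3)·7 + (-1)·6 + (-9)·0 = -21 - 6 + 0 = -27
|a| = √((-3)² + (-1)² + (-9)²) = √91 ≈ 9.539
|b| = √(7² + 6² + 0²) = √85 ≈ 9.22
cos θ = (a·b)/(|a||b|) = -27/(9.539·9.22) ≈ -0.307
θ = arccos(-0.307) ≈ 107.9°

107.9°


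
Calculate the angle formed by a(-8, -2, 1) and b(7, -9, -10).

a·b = (-8)·7 + (-2)·(-9) + 1·(-10) = -56 + 18 - 10 = -48
|a| = √((-8)² + (-2)² + 1²) = √69 ≈ 8.307
|b| = √(7² + (-9)² + (-10)²) = √230 ≈ 15.17
cos θ = (a·b)/(|a||b|) = -48/(8.307·15.17) ≈ -0.381
θ = arccos(-0.381) ≈ 112.4°

112.4°


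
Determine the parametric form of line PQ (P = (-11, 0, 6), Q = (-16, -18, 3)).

Direction vector d = Q - P = (-16 + 11, -18 + 0, 3 - 6) = (-5, -18, -3)
Parametric form r = P + t·d:
x = -11 - 5t, y = 0 - 18t, z = 6 - 3t

x = -11 - 5t, y = 0 - 18t, z = 6 - 3t


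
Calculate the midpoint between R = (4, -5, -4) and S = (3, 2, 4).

M = ((x₁+x₂)/2, (y₁+y₂)/2, (z₁+z₂)/2)
  = ((4 + 3)/2, (-5 + 2)/2, (-4 + 4)/2)
  = (7/2, -3/2, 0/2)
  = (3.5, -1.5, 0)

(3.5, -1.5, 0)


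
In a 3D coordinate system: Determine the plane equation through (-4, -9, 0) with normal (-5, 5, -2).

The plane through P with normal n = (a, b, c) satisfies n·(r - P) = 0,
i.e. ax + by + cz = a·x₀ + b·y₀ + c·z₀.
d = (-5)·(-4) + 5·(-9) + (-2)·0
  = 20 - 45 + 0
  = -25
Equation: -5x + 5y - 2z = -25

-5x + 5y - 2z = -25


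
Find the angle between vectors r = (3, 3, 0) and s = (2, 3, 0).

r·s = 3·2 + 3·3 + 0·0 = 6 + 9 + 0 = 15
|r| = √(3² + 3² + 0²) = √18 ≈ 4.243
|s| = √(2² + 3² + 0²) = √13 ≈ 3.606
cos θ = (r·s)/(|r||s|) = 15/(4.243·3.606) ≈ 0.9806
θ = arccos(0.9806) ≈ 11.31°

11.31°


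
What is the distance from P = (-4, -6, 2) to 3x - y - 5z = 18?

distance = |a·x₀ + b·y₀ + c·z₀ - d| / √(a² + b² + c²)
  = |3·(-4) + (-1)·(-6) + (-5)·2 - 18| / √(3² + (-1)² + (-5)²)
  = |-12 + 6 - 10 - 18| / √(9 + 1 + 25)
  = |-34| / √35
  = 34 / 5.916
  ≈ 5.747

5.747


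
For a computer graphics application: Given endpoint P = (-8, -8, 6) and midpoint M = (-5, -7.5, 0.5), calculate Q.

Q = 2M - P
  = (2·(-5) - (-8), 2·(-7.5) - (-8), 2·0.5 - 6)
  = (-10 + 8, -15 + 8, 1 - 6)
  = (-2, -7, -5)

(-2, -7, -5)


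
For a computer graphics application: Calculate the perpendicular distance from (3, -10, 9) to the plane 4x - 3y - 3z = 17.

distance = |a·x₀ + b·y₀ + c·z₀ - d| / √(a² + b² + c²)
  = |4·3 + (-3)·(-10) + (-3)·9 - 17| / √(4² + (-3)² + (-3)²)
  = |12 + 30 - 27 - 17| / √(16 + 9 + 9)
  = |-2| / √34
  = 2 / 5.831
  ≈ 0.343

0.343


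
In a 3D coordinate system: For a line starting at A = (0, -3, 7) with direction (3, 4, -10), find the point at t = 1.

P(t) = A + t·d
  = (0 + 3·1, -3 + 4·1, 7 + (-10)·1)
  = (0 + 3, -3 + 4, 7 - 10)
  = (3, 1, -3)

(3, 1, -3)


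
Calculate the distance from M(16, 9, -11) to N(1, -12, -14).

d = √[(x₂-x₁)² + (y₂-y₁)² + (z₂-z₁)²]
  = √[(-15)² + (-21)² + (-3)²]
  = √[225 + 441 + 9]
  = √675
  ≈ 25.98

25.98


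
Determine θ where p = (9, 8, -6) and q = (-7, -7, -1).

p·q = 9·(-7) + 8·(-7) + (-6)·(-1) = -63 - 56 + 6 = -113
|p| = √(9² + 8² + (-6)²) = √181 ≈ 13.45
|q| = √((-7)² + (-7)² + (-1)²) = √99 ≈ 9.95
cos θ = (p·q)/(|p||q|) = -113/(13.45·9.95) ≈ -0.8442
θ = arccos(-0.8442) ≈ 147.6°

147.6°


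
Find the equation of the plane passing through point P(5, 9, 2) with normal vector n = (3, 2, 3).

The plane through P with normal n = (a, b, c) satisfies n·(r - P) = 0,
i.e. ax + by + cz = a·x₀ + b·y₀ + c·z₀.
d = 3·5 + 2·9 + 3·2
  = 15 + 18 + 6
  = 39
Equation: 3x + 2y + 3z = 39

3x + 2y + 3z = 39


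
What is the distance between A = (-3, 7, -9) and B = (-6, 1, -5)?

d = √[(x₂-x₁)² + (y₂-y₁)² + (z₂-z₁)²]
  = √[(-3)² + (-6)² + 4²]
  = √[9 + 36 + 16]
  = √61
  ≈ 7.81

7.81


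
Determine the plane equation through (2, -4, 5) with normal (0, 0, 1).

The plane through P with normal n = (a, b, c) satisfies n·(r - P) = 0,
i.e. ax + by + cz = a·x₀ + b·y₀ + c·z₀.
d = 0·2 + 0·(-4) + 1·5
  = 0 + 0 + 5
  = 5
Equation: z = 5

z = 5


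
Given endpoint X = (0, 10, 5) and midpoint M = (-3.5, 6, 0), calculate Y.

Y = 2M - X
  = (2·(-3.5) - 0, 2·6 - 10, 2·0 - 5)
  = (-7 + 0, 12 - 10, 0 - 5)
  = (-7, 2, -5)

(-7, 2, -5)


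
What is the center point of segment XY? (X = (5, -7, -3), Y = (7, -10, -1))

M = ((x₁+x₂)/2, (y₁+y₂)/2, (z₁+z₂)/2)
  = ((5 + 7)/2, (-7 - 10)/2, (-3 - 1)/2)
  = (12/2, -17/2, -4/2)
  = (6, -8.5, -2)

(6, -8.5, -2)


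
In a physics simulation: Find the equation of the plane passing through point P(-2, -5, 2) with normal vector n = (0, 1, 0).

The plane through P with normal n = (a, b, c) satisfies n·(r - P) = 0,
i.e. ax + by + cz = a·x₀ + b·y₀ + c·z₀.
d = 0·(-2) + 1·(-5) + 0·2
  = 0 - 5 + 0
  = -5
Equation: y = -5

y = -5


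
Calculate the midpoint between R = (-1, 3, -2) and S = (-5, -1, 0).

M = ((x₁+x₂)/2, (y₁+y₂)/2, (z₁+z₂)/2)
  = ((-1 - 5)/2, (3 - 1)/2, (-2 + 0)/2)
  = (-6/2, 2/2, -2/2)
  = (-3, 1, -1)

(-3, 1, -1)


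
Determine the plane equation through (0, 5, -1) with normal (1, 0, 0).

The plane through P with normal n = (a, b, c) satisfies n·(r - P) = 0,
i.e. ax + by + cz = a·x₀ + b·y₀ + c·z₀.
d = 1·0 + 0·5 + 0·(-1)
  = 0 + 0 + 0
  = 0
Equation: x = 0

x = 0


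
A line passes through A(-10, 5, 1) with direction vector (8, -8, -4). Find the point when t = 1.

P(t) = A + t·d
  = (-10 + 8·1, 5 + (-8)·1, 1 + (-4)·1)
  = (-10 + 8, 5 - 8, 1 - 4)
  = (-2, -3, -3)

(-2, -3, -3)


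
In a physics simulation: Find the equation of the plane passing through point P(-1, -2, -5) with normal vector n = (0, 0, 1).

The plane through P with normal n = (a, b, c) satisfies n·(r - P) = 0,
i.e. ax + by + cz = a·x₀ + b·y₀ + c·z₀.
d = 0·(-1) + 0·(-2) + 1·(-5)
  = 0 + 0 - 5
  = -5
Equation: z = -5

z = -5


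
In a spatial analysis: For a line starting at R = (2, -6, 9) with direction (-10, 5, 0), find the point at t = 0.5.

P(t) = R + t·d
  = (2 + (-10)·0.5, -6 + 5·0.5, 9 + 0·0.5)
  = (2 - 5, -6 + 2.5, 9 + 0)
  = (-3, -3.5, 9)

(-3, -3.5, 9)


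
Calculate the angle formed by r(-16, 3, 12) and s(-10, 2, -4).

r·s = (-16)·(-10) + 3·2 + 12·(-4) = 160 + 6 - 48 = 118
|r| = √((-16)² + 3² + 12²) = √409 ≈ 20.22
|s| = √((-10)² + 2² + (-4)²) = √120 ≈ 10.95
cos θ = (r·s)/(|r||s|) = 118/(20.22·10.95) ≈ 0.5326
θ = arccos(0.5326) ≈ 57.82°

57.82°


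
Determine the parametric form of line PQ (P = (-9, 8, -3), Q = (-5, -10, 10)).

Direction vector d = Q - P = (-5 + 9, -10 - 8, 10 + 3) = (4, -18, 13)
Parametric form r = P + t·d:
x = -9 + 4t, y = 8 - 18t, z = -3 + 13t

x = -9 + 4t, y = 8 - 18t, z = -3 + 13t


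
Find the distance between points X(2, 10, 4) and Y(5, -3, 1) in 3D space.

d = √[(x₂-x₁)² + (y₂-y₁)² + (z₂-z₁)²]
  = √[3² + (-13)² + (-3)²]
  = √[9 + 169 + 9]
  = √187
  ≈ 13.67

13.67


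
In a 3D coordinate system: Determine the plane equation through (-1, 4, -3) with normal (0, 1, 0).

The plane through P with normal n = (a, b, c) satisfies n·(r - P) = 0,
i.e. ax + by + cz = a·x₀ + b·y₀ + c·z₀.
d = 0·(-1) + 1·4 + 0·(-3)
  = 0 + 4 + 0
  = 4
Equation: y = 4

y = 4


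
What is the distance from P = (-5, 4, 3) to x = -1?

distance = |a·x₀ + b·y₀ + c·z₀ - d| / √(a² + b² + c²)
  = |1·(-5) + 0·4 + 0·3 - (-1)| / √(1² + 0² + 0²)
  = |-5 + 0 + 0 + 1| / √(1 + 0 + 0)
  = |-4| / √1
  = 4 / 1
  ≈ 4

4


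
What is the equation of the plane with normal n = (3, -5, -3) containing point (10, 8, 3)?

The plane through P with normal n = (a, b, c) satisfies n·(r - P) = 0,
i.e. ax + by + cz = a·x₀ + b·y₀ + c·z₀.
d = 3·10 + (-5)·8 + (-3)·3
  = 30 - 40 - 9
  = -19
Equation: 3x - 5y - 3z = -19

3x - 5y - 3z = -19


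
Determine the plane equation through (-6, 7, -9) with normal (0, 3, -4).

The plane through P with normal n = (a, b, c) satisfies n·(r - P) = 0,
i.e. ax + by + cz = a·x₀ + b·y₀ + c·z₀.
d = 0·(-6) + 3·7 + (-4)·(-9)
  = 0 + 21 + 36
  = 57
Equation: 3y - 4z = 57

3y - 4z = 57


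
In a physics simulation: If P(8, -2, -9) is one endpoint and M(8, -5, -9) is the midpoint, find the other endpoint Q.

Q = 2M - P
  = (2·8 - 8, 2·(-5) - (-2), 2·(-9) - (-9))
  = (16 - 8, -10 + 2, -18 + 9)
  = (8, -8, -9)

(8, -8, -9)


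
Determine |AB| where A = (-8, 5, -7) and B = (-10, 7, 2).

d = √[(x₂-x₁)² + (y₂-y₁)² + (z₂-z₁)²]
  = √[(-2)² + 2² + 9²]
  = √[4 + 4 + 81]
  = √89
  ≈ 9.434

9.434


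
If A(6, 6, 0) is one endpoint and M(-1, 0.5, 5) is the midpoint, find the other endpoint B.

B = 2M - A
  = (2·(-1) - 6, 2·0.5 - 6, 2·5 - 0)
  = (-2 - 6, 1 - 6, 10 + 0)
  = (-8, -5, 10)

(-8, -5, 10)


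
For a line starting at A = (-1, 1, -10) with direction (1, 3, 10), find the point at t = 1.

P(t) = A + t·d
  = (-1 + 1·1, 1 + 3·1, -10 + 10·1)
  = (-1 + 1, 1 + 3, -10 + 10)
  = (0, 4, 0)

(0, 4, 0)


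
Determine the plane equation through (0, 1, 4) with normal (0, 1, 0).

The plane through P with normal n = (a, b, c) satisfies n·(r - P) = 0,
i.e. ax + by + cz = a·x₀ + b·y₀ + c·z₀.
d = 0·0 + 1·1 + 0·4
  = 0 + 1 + 0
  = 1
Equation: y = 1

y = 1


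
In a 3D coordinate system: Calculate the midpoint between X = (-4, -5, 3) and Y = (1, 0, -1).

M = ((x₁+x₂)/2, (y₁+y₂)/2, (z₁+z₂)/2)
  = ((-4 + 1)/2, (-5 + 0)/2, (3 - 1)/2)
  = (-3/2, -5/2, 2/2)
  = (-1.5, -2.5, 1)

(-1.5, -2.5, 1)


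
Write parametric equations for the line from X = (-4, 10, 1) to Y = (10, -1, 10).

Direction vector d = Y - X = (10 + 4, -1 - 10, 10 - 1) = (14, -11, 9)
Parametric form r = X + t·d:
x = -4 + 14t, y = 10 - 11t, z = 1 + 9t

x = -4 + 14t, y = 10 - 11t, z = 1 + 9t


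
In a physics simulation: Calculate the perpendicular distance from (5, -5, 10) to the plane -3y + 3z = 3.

distance = |a·x₀ + b·y₀ + c·z₀ - d| / √(a² + b² + c²)
  = |0·5 + (-3)·(-5) + 3·10 - 3| / √(0² + (-3)² + 3²)
  = |0 + 15 + 30 - 3| / √(0 + 9 + 9)
  = |42| / √18
  = 42 / 4.243
  ≈ 9.899

9.899


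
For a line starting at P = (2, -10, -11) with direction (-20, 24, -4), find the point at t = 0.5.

P(t) = P + t·d
  = (2 + (-20)·0.5, -10 + 24·0.5, -11 + (-4)·0.5)
  = (2 - 10, -10 + 12, -11 - 2)
  = (-8, 2, -13)

(-8, 2, -13)


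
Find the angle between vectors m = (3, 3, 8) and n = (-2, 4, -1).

m·n = 3·(-2) + 3·4 + 8·(-1) = -6 + 12 - 8 = -2
|m| = √(3² + 3² + 8²) = √82 ≈ 9.055
|n| = √((-2)² + 4² + (-1)²) = √21 ≈ 4.583
cos θ = (m·n)/(|m||n|) = -2/(9.055·4.583) ≈ -0.0482
θ = arccos(-0.0482) ≈ 92.76°

92.76°


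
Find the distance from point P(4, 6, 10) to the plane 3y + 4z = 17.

distance = |a·x₀ + b·y₀ + c·z₀ - d| / √(a² + b² + c²)
  = |0·4 + 3·6 + 4·10 - 17| / √(0² + 3² + 4²)
  = |0 + 18 + 40 - 17| / √(0 + 9 + 16)
  = |41| / √25
  = 41 / 5
  ≈ 8.2

8.2


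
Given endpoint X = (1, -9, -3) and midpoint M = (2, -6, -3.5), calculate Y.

Y = 2M - X
  = (2·2 - 1, 2·(-6) - (-9), 2·(-3.5) - (-3))
  = (4 - 1, -12 + 9, -7 + 3)
  = (3, -3, -4)

(3, -3, -4)


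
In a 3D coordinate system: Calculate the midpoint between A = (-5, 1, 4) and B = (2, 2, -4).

M = ((x₁+x₂)/2, (y₁+y₂)/2, (z₁+z₂)/2)
  = ((-5 + 2)/2, (1 + 2)/2, (4 - 4)/2)
  = (-3/2, 3/2, 0/2)
  = (-1.5, 1.5, 0)

(-1.5, 1.5, 0)


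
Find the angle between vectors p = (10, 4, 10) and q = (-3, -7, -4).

p·q = 10·(-3) + 4·(-7) + 10·(-4) = -30 - 28 - 40 = -98
|p| = √(10² + 4² + 10²) = √216 ≈ 14.7
|q| = √((-3)² + (-7)² + (-4)²) = √74 ≈ 8.602
cos θ = (p·q)/(|p||q|) = -98/(14.7·8.602) ≈ -0.7751
θ = arccos(-0.7751) ≈ 140.8°

140.8°


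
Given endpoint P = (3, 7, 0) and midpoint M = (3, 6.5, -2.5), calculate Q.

Q = 2M - P
  = (2·3 - 3, 2·6.5 - 7, 2·(-2.5) - 0)
  = (6 - 3, 13 - 7, -5 + 0)
  = (3, 6, -5)

(3, 6, -5)


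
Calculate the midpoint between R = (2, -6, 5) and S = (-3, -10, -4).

M = ((x₁+x₂)/2, (y₁+y₂)/2, (z₁+z₂)/2)
  = ((2 - 3)/2, (-6 - 10)/2, (5 - 4)/2)
  = (-1/2, -16/2, 1/2)
  = (-0.5, -8, 0.5)

(-0.5, -8, 0.5)


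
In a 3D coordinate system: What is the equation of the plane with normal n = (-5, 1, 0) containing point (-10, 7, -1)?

The plane through P with normal n = (a, b, c) satisfies n·(r - P) = 0,
i.e. ax + by + cz = a·x₀ + b·y₀ + c·z₀.
d = (-5)·(-10) + 1·7 + 0·(-1)
  = 50 + 7 + 0
  = 57
Equation: -5x + y = 57

-5x + y = 57


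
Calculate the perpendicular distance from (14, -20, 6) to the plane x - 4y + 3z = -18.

distance = |a·x₀ + b·y₀ + c·z₀ - d| / √(a² + b² + c²)
  = |1·14 + (-4)·(-20) + 3·6 - (-18)| / √(1² + (-4)² + 3²)
  = |14 + 80 + 18 + 18| / √(1 + 16 + 9)
  = |130| / √26
  = 130 / 5.099
  ≈ 25.5

25.5


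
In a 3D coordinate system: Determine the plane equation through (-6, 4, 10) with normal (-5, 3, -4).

The plane through P with normal n = (a, b, c) satisfies n·(r - P) = 0,
i.e. ax + by + cz = a·x₀ + b·y₀ + c·z₀.
d = (-5)·(-6) + 3·4 + (-4)·10
  = 30 + 12 - 40
  = 2
Equation: -5x + 3y - 4z = 2

-5x + 3y - 4z = 2


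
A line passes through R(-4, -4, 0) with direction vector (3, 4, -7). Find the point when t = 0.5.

P(t) = R + t·d
  = (-4 + 3·0.5, -4 + 4·0.5, 0 + (-7)·0.5)
  = (-4 + 1.5, -4 + 2, 0 - 3.5)
  = (-2.5, -2, -3.5)

(-2.5, -2, -3.5)


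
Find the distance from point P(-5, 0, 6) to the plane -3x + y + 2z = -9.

distance = |a·x₀ + b·y₀ + c·z₀ - d| / √(a² + b² + c²)
  = |(-3)·(-5) + 1·0 + 2·6 - (-9)| / √((-3)² + 1² + 2²)
  = |15 + 0 + 12 + 9| / √(9 + 1 + 4)
  = |36| / √14
  = 36 / 3.742
  ≈ 9.621

9.621


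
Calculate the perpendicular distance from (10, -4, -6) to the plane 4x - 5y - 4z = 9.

distance = |a·x₀ + b·y₀ + c·z₀ - d| / √(a² + b² + c²)
  = |4·10 + (-5)·(-4) + (-4)·(-6) - 9| / √(4² + (-5)² + (-4)²)
  = |40 + 20 + 24 - 9| / √(16 + 25 + 16)
  = |75| / √57
  = 75 / 7.55
  ≈ 9.934

9.934


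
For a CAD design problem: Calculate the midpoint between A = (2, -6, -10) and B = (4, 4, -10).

M = ((x₁+x₂)/2, (y₁+y₂)/2, (z₁+z₂)/2)
  = ((2 + 4)/2, (-6 + 4)/2, (-10 - 10)/2)
  = (6/2, -2/2, -20/2)
  = (3, -1, -10)

(3, -1, -10)


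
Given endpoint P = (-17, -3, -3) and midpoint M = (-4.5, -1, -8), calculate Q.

Q = 2M - P
  = (2·(-4.5) - (-17), 2·(-1) - (-3), 2·(-8) - (-3))
  = (-9 + 17, -2 + 3, -16 + 3)
  = (8, 1, -13)

(8, 1, -13)


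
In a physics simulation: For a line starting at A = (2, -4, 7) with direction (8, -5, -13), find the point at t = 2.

P(t) = A + t·d
  = (2 + 8·2, -4 + (-5)·2, 7 + (-13)·2)
  = (2 + 16, -4 - 10, 7 - 26)
  = (18, -14, -19)

(18, -14, -19)


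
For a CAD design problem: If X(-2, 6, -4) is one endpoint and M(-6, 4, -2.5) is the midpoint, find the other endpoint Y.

Y = 2M - X
  = (2·(-6) - (-2), 2·4 - 6, 2·(-2.5) - (-4))
  = (-12 + 2, 8 - 6, -5 + 4)
  = (-10, 2, -1)

(-10, 2, -1)


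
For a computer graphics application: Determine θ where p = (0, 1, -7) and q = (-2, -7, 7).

p·q = 0·(-2) + 1·(-7) + (-7)·7 = 0 - 7 - 49 = -56
|p| = √(0² + 1² + (-7)²) = √50 ≈ 7.071
|q| = √((-2)² + (-7)² + 7²) = √102 ≈ 10.1
cos θ = (p·q)/(|p||q|) = -56/(7.071·10.1) ≈ -0.7842
θ = arccos(-0.7842) ≈ 141.6°

141.6°


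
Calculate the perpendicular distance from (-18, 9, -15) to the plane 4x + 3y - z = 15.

distance = |a·x₀ + b·y₀ + c·z₀ - d| / √(a² + b² + c²)
  = |4·(-18) + 3·9 + (-1)·(-15) - 15| / √(4² + 3² + (-1)²)
  = |-72 + 27 + 15 - 15| / √(16 + 9 + 1)
  = |-45| / √26
  = 45 / 5.099
  ≈ 8.825

8.825


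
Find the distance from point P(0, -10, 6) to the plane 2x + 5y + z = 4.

distance = |a·x₀ + b·y₀ + c·z₀ - d| / √(a² + b² + c²)
  = |2·0 + 5·(-10) + 1·6 - 4| / √(2² + 5² + 1²)
  = |0 - 50 + 6 - 4| / √(4 + 25 + 1)
  = |-48| / √30
  = 48 / 5.477
  ≈ 8.764

8.764


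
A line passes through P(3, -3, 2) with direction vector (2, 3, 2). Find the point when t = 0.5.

P(t) = P + t·d
  = (3 + 2·0.5, -3 + 3·0.5, 2 + 2·0.5)
  = (3 + 1, -3 + 1.5, 2 + 1)
  = (4, -1.5, 3)

(4, -1.5, 3)


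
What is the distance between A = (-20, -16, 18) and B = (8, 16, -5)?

d = √[(x₂-x₁)² + (y₂-y₁)² + (z₂-z₁)²]
  = √[28² + 32² + (-23)²]
  = √[784 + 1024 + 529]
  = √2337
  ≈ 48.34

48.34


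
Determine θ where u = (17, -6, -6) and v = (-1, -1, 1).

u·v = 17·(-1) + (-6)·(-1) + (-6)·1 = -17 + 6 - 6 = -17
|u| = √(17² + (-6)² + (-6)²) = √361 ≈ 19
|v| = √((-1)² + (-1)² + 1²) = √3 ≈ 1.732
cos θ = (u·v)/(|u||v|) = -17/(19·1.732) ≈ -0.5166
θ = arccos(-0.5166) ≈ 121.1°

121.1°


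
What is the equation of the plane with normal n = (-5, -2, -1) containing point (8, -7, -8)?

The plane through P with normal n = (a, b, c) satisfies n·(r - P) = 0,
i.e. ax + by + cz = a·x₀ + b·y₀ + c·z₀.
d = (-5)·8 + (-2)·(-7) + (-1)·(-8)
  = -40 + 14 + 8
  = -18
Equation: -5x - 2y - z = -18

-5x - 2y - z = -18


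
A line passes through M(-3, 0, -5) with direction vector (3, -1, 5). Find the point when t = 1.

P(t) = M + t·d
  = (-3 + 3·1, 0 + (-1)·1, -5 + 5·1)
  = (-3 + 3, 0 - 1, -5 + 5)
  = (0, -1, 0)

(0, -1, 0)


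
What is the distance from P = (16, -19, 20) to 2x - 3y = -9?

distance = |a·x₀ + b·y₀ + c·z₀ - d| / √(a² + b² + c²)
  = |2·16 + (-3)·(-19) + 0·20 - (-9)| / √(2² + (-3)² + 0²)
  = |32 + 57 + 0 + 9| / √(4 + 9 + 0)
  = |98| / √13
  = 98 / 3.606
  ≈ 27.18

27.18


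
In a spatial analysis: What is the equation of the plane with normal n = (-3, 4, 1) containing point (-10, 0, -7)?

The plane through P with normal n = (a, b, c) satisfies n·(r - P) = 0,
i.e. ax + by + cz = a·x₀ + b·y₀ + c·z₀.
d = (-3)·(-10) + 4·0 + 1·(-7)
  = 30 + 0 - 7
  = 23
Equation: -3x + 4y + z = 23

-3x + 4y + z = 23


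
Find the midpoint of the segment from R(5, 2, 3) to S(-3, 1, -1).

M = ((x₁+x₂)/2, (y₁+y₂)/2, (z₁+z₂)/2)
  = ((5 - 3)/2, (2 + 1)/2, (3 - 1)/2)
  = (2/2, 3/2, 2/2)
  = (1, 1.5, 1)

(1, 1.5, 1)


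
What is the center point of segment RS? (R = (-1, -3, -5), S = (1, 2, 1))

M = ((x₁+x₂)/2, (y₁+y₂)/2, (z₁+z₂)/2)
  = ((-1 + 1)/2, (-3 + 2)/2, (-5 + 1)/2)
  = (0/2, -1/2, -4/2)
  = (0, -0.5, -2)

(0, -0.5, -2)


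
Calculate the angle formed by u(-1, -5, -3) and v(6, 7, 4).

u·v = (-1)·6 + (-5)·7 + (-3)·4 = -6 - 35 - 12 = -53
|u| = √((-1)² + (-5)² + (-3)²) = √35 ≈ 5.916
|v| = √(6² + 7² + 4²) = √101 ≈ 10.05
cos θ = (u·v)/(|u||v|) = -53/(5.916·10.05) ≈ -0.8914
θ = arccos(-0.8914) ≈ 153.1°

153.1°


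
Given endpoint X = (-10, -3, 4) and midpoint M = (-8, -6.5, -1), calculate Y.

Y = 2M - X
  = (2·(-8) - (-10), 2·(-6.5) - (-3), 2·(-1) - 4)
  = (-16 + 10, -13 + 3, -2 - 4)
  = (-6, -10, -6)

(-6, -10, -6)


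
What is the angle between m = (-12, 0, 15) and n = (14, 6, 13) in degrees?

m·n = (-12)·14 + 0·6 + 15·13 = -168 + 0 + 195 = 27
|m| = √((-12)² + 0² + 15²) = √369 ≈ 19.21
|n| = √(14² + 6² + 13²) = √401 ≈ 20.02
cos θ = (m·n)/(|m||n|) = 27/(19.21·20.02) ≈ 0.07019
θ = arccos(0.07019) ≈ 85.98°

85.98°


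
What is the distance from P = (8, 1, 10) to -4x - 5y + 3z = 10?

distance = |a·x₀ + b·y₀ + c·z₀ - d| / √(a² + b² + c²)
  = |(-4)·8 + (-5)·1 + 3·10 - 10| / √((-4)² + (-5)² + 3²)
  = |-32 - 5 + 30 - 10| / √(16 + 25 + 9)
  = |-17| / √50
  = 17 / 7.071
  ≈ 2.404

2.404


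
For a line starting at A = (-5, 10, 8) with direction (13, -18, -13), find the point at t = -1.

P(t) = A + t·d
  = (-5 + 13·(-1), 10 + (-18)·(-1), 8 + (-13)·(-1))
  = (-5 - 13, 10 + 18, 8 + 13)
  = (-18, 28, 21)

(-18, 28, 21)


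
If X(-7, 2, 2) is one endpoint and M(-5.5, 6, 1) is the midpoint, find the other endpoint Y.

Y = 2M - X
  = (2·(-5.5) - (-7), 2·6 - 2, 2·1 - 2)
  = (-11 + 7, 12 - 2, 2 - 2)
  = (-4, 10, 0)

(-4, 10, 0)


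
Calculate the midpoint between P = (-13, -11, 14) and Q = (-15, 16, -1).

M = ((x₁+x₂)/2, (y₁+y₂)/2, (z₁+z₂)/2)
  = ((-13 - 15)/2, (-11 + 16)/2, (14 - 1)/2)
  = (-28/2, 5/2, 13/2)
  = (-14, 2.5, 6.5)

(-14, 2.5, 6.5)


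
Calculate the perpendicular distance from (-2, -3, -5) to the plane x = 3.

distance = |a·x₀ + b·y₀ + c·z₀ - d| / √(a² + b² + c²)
  = |1·(-2) + 0·(-3) + 0·(-5) - 3| / √(1² + 0² + 0²)
  = |-2 + 0 + 0 - 3| / √(1 + 0 + 0)
  = |-5| / √1
  = 5 / 1
  ≈ 5

5


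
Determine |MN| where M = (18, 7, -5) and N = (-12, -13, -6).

d = √[(x₂-x₁)² + (y₂-y₁)² + (z₂-z₁)²]
  = √[(-30)² + (-20)² + (-1)²]
  = √[900 + 400 + 1]
  = √1301
  ≈ 36.07

36.07


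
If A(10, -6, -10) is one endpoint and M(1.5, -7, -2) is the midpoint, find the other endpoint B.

B = 2M - A
  = (2·1.5 - 10, 2·(-7) - (-6), 2·(-2) - (-10))
  = (3 - 10, -14 + 6, -4 + 10)
  = (-7, -8, 6)

(-7, -8, 6)


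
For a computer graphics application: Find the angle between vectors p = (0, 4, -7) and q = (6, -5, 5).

p·q = 0·6 + 4·(-5) + (-7)·5 = 0 - 20 - 35 = -55
|p| = √(0² + 4² + (-7)²) = √65 ≈ 8.062
|q| = √(6² + (-5)² + 5²) = √86 ≈ 9.274
cos θ = (p·q)/(|p||q|) = -55/(8.062·9.274) ≈ -0.7356
θ = arccos(-0.7356) ≈ 137.4°

137.4°
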